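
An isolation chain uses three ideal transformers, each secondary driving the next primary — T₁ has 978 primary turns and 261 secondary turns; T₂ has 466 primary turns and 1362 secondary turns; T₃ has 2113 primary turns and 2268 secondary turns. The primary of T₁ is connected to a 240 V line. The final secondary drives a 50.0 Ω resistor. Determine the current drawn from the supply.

Secondary of T₁: V = 240.00 × 261/978 = 64.049 V.
Secondary of T₂: V = 64.049 × 1362/466 = 187.20 V.
Secondary of T₃: V = 187.20 × 2268/2113 = 200.93 V.
I_load = 200.93/50.0 = 4.0186 A, so P_out = 200.93 × 4.0186 = 807.47 W.
All ideal ⇒ P_in = P_out, so I_supply = 807.47/240 = 3.36 A.

I_supply ≈ 3.36 A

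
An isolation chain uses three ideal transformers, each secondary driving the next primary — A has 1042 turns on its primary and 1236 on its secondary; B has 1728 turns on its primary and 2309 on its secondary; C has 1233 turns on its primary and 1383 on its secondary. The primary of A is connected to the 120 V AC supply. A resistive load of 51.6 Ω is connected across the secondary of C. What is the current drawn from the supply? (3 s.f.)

I_supply ≈ 7.35 A

After A: V = 120.00 × 1236/1042 = 142.34 V.
After B: V = 142.34 × 2309/1728 = 190.20 V.
After C: V = 190.20 × 1383/1233 = 213.34 V.
I_load = 213.34/51.6 = 4.1345 A, so P_out = 213.34 × 4.1345 = 882.05 W.
All ideal ⇒ P_in = P_out, so I_supply = 882.05/120 = 7.35 A.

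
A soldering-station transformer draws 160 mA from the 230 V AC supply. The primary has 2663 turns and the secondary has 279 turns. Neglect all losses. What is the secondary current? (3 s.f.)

I_s ≈ 1.53 A

I_s/I_p = N_p/N_s, so I_s = 0.160 × 2663/279 = 1.53 A.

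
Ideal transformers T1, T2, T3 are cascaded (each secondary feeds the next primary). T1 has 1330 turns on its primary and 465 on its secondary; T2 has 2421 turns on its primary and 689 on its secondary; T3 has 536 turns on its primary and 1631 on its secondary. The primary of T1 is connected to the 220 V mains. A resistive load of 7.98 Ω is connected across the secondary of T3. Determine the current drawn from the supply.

I_supply ≈ 2.53 A

Secondary of T1: V = 220.00 × 465/1330 = 76.917 V.
Secondary of T2: V = 76.917 × 689/2421 = 21.890 V.
Secondary of T3: V = 21.890 × 1631/536 = 66.610 V.
I_load = 66.610/7.98 = 8.3471 A, so P_out = 66.610 × 8.3471 = 556.00 W.
All ideal ⇒ P_in = P_out, so I_supply = 556.00/220 = 2.53 A.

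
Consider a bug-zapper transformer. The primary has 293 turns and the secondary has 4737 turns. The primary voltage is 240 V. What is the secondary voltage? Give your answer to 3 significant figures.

V_s/V_p = N_s/N_p, so V_s = 240 × 4737/293 = 3880 V.

V_s ≈ 3880 V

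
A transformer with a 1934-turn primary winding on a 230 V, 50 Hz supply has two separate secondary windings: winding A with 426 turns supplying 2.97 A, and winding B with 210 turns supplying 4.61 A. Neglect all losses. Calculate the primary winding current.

V_A = 230 × 426/1934 = 50.662 V; V_B = 230 × 210/1934 = 24.974 V.
P_out = V_A I_A + V_B I_B = 50.662×2.97 + 24.974×4.61 = 150.47 + 115.13 = 265.60 W.
Ideal ⇒ P_in = P_out, so I_p = P_out/V_p = 265.60/230 = 1.15 A.

I_p ≈ 1.15 A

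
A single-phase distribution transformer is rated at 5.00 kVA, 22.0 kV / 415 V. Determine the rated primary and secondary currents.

I_p ≈ 0.227 A, I_s ≈ 12.0 A

I_p = S/V_p = 5000/22000 = 0.227 A.
I_s = S/V_s = 5000/415 = 12.0 A.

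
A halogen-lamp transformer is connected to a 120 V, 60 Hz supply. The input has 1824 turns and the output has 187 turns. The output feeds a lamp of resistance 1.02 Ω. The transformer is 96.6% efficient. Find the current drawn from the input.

I_in ≈ 1.28 A

V_out = 120 × 187/1824 = 12.303 V.
I_out = V_out/R = 12.303/1.02 = 12.061 A.
P_out = V_out I_out = 12.303 × 12.061 = 148.39 W.
P_in = P_out/η = 148.39/0.966 = 153.61 W.
I_in = P_in/V_in = 153.61/120 = 1.28 A.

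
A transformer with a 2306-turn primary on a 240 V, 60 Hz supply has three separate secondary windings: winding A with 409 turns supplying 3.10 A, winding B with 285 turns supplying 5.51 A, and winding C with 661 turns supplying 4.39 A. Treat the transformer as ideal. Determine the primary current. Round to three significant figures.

V_A = 240 × 409/2306 = 42.567 V; V_B = 240 × 285/2306 = 29.662 V; V_C = 240 × 661/2306 = 68.794 V.
P_out = V_A I_A + V_B I_B + V_C I_C = 42.567×3.10 + 29.662×5.51 + 68.794×4.39 = 131.96 + 163.44 + 302.01 = 597.40 W.
Ideal ⇒ P_in = P_out, so I_p = P_out/V_p = 597.40/240 = 2.49 A.

I_p ≈ 2.49 A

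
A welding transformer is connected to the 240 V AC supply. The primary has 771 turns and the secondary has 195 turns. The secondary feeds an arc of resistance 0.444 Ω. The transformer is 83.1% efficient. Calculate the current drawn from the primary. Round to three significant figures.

V_s = 240 × 195/771 = 60.700 V.
I_s = V_s/R = 60.700/0.444 = 136.71 A.
P_out = V_s I_s = 60.700 × 136.71 = 8298.5 W.
P_in = P_out/η = 8298.5/0.831 = 9986.2 W.
I_p = P_in/V_p = 9986.2/240 = 41.6 A.

I_p ≈ 41.6 A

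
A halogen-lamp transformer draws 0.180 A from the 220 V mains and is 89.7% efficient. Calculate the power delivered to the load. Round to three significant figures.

P_in = V_p I_p = 220 × 0.180 = 39.600 W.
P_out = η P_in = 0.897 × 39.600 = 35.5 W.

P_out ≈ 35.5 W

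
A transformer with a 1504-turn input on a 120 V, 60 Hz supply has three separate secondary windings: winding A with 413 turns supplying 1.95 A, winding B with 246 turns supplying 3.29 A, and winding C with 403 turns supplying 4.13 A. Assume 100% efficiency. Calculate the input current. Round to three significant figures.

V_A = 120 × 413/1504 = 32.952 V; V_B = 120 × 246/1504 = 19.628 V; V_C = 120 × 403/1504 = 32.154 V.
P_out = V_A I_A + V_B I_B + V_C I_C = 32.952×1.95 + 19.628×3.29 + 32.154×4.13 = 64.257 + 64.575 + 132.80 = 261.63 W.
Ideal ⇒ P_in = P_out, so I_in = P_out/V_in = 261.63/120 = 2.18 A.

I_in ≈ 2.18 A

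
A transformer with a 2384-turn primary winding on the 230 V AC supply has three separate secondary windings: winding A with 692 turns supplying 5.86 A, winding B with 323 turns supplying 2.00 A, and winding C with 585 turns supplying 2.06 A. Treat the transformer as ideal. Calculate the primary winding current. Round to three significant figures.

V_A = 230 × 692/2384 = 66.762 V; V_B = 230 × 323/2384 = 31.162 V; V_C = 230 × 585/2384 = 56.439 V.
P_out = V_A I_A + V_B I_B + V_C I_C = 66.762×5.86 + 31.162×2.00 + 56.439×2.06 = 391.22 + 62.324 + 116.26 = 569.81 W.
Ideal ⇒ P_in = P_out, so I_p = P_out/V_p = 569.81/230 = 2.48 A.

I_p ≈ 2.48 A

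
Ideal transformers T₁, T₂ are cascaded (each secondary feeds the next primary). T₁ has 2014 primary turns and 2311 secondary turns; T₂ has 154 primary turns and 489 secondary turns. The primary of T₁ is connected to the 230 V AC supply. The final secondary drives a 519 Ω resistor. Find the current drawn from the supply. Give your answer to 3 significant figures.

I_supply ≈ 5.88 A

After T₁: V = 230.00 × 2311/2014 = 263.92 V.
After T₂: V = 263.92 × 489/154 = 838.02 V.
I_load = 838.02/519 = 1.6147 A, so P_out = 838.02 × 1.6147 = 1353.1 W.
All ideal ⇒ P_in = P_out, so I_supply = 1353.1/230 = 5.88 A.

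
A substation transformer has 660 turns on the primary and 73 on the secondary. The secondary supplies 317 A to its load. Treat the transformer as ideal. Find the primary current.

I_p ≈ 35.1 A

For an ideal transformer I_p/I_s = N_s/N_p, so I_p = 317 × 73/660 = 35.1 A.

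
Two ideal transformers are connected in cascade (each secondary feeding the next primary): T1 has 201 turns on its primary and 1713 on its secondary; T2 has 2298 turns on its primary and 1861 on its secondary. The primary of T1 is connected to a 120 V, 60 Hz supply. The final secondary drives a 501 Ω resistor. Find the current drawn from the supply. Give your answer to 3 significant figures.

I_supply ≈ 11.4 A

After T1: V = 120.00 × 1713/201 = 1022.7 V.
After T2: V = 1022.7 × 1861/2298 = 828.21 V.
I_load = 828.21/501 = 1.6531 A, so P_out = 828.21 × 1.6531 = 1369.1 W.
All ideal ⇒ P_in = P_out, so I_supply = 1369.1/120 = 11.4 A.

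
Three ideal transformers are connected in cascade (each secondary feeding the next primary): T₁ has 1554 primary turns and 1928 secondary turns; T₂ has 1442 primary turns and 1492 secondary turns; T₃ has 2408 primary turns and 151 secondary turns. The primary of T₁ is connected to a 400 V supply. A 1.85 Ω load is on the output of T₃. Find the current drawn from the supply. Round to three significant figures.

After T₁: V = 400.00 × 1928/1554 = 496.27 V.
After T₂: V = 496.27 × 1492/1442 = 513.48 V.
After T₃: V = 513.48 × 151/2408 = 32.199 V.
I_load = 32.199/1.85 = 17.405 A, so P_out = 32.199 × 17.405 = 560.41 W.
All ideal ⇒ P_in = P_out, so I_supply = 560.41/400 = 1.40 A.

I_supply ≈ 1.40 A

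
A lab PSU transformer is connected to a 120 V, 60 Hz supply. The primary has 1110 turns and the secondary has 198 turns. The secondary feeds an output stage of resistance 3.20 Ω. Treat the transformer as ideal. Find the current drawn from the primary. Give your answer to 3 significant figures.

V_s = V_p × N_s/N_p = 120 × 198/1110 = 21.405 V.
I_s = V_s/R = 21.405/3.20 = 6.6892 A.
For an ideal transformer I_p N_p = I_s N_s, so I_p = 6.6892 × 198/1110 = 1.19 A.

I_p ≈ 1.19 A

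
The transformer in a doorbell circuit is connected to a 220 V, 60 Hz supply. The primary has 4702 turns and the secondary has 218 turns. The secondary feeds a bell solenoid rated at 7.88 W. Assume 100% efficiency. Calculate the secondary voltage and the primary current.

V_s ≈ 10.2 V, I_p ≈ 0.0358 A

V_s = V_p × N_s/N_p = 220 × 218/4702 = 10.200 V.
I_s = P/V_s = 7.88/10.200 = 0.77256 A.
I_p = I_s × N_s/N_p = 0.77256 × 218/4702 = 0.0358 A.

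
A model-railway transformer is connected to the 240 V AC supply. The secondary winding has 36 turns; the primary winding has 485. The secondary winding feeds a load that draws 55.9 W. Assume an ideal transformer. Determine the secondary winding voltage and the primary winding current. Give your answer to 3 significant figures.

V_s ≈ 17.8 V, I_p ≈ 0.233 A

V_s = V_p × N_s/N_p = 240 × 36/485 = 17.814 V.
I_s = P/V_s = 55.9/17.814 = 3.1379 A.
I_p = I_s × N_s/N_p = 3.1379 × 36/485 = 0.233 A.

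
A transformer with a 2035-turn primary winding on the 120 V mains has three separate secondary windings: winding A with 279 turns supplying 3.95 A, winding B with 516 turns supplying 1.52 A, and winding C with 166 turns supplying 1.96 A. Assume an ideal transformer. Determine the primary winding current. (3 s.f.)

V_A = 120 × 279/2035 = 16.452 V; V_B = 120 × 516/2035 = 30.428 V; V_C = 120 × 166/2035 = 9.7887 V.
P_out = V_A I_A + V_B I_B + V_C I_C = 16.452×3.95 + 30.428×1.52 + 9.7887×1.96 = 64.986 + 46.250 + 19.186 = 130.42 W.
Ideal ⇒ P_in = P_out, so I_p = P_out/V_p = 130.42/120 = 1.09 A.

I_p ≈ 1.09 A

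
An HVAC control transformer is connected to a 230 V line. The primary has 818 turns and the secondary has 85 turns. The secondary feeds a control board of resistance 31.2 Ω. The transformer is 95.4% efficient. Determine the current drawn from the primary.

V_s = 230 × 85/818 = 23.900 V.
I_s = V_s/R = 23.900/31.2 = 0.76602 A.
P_out = V_s I_s = 23.900 × 0.76602 = 18.308 W.
P_in = P_out/η = 18.308/0.954 = 19.190 W.
I_p = P_in/V_p = 19.190/230 = 0.0834 A.

I_p ≈ 0.0834 A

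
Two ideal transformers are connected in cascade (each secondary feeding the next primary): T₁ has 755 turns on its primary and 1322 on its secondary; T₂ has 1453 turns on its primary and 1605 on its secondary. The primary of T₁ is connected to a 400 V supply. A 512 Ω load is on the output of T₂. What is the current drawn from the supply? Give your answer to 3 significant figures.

I_supply ≈ 2.92 A

After T₁: V = 400.00 × 1322/755 = 700.40 V.
After T₂: V = 700.40 × 1605/1453 = 773.67 V.
I_load = 773.67/512 = 1.5111 A, so P_out = 773.67 × 1.5111 = 1169.1 W.
All ideal ⇒ P_in = P_out, so I_supply = 1169.1/400 = 2.92 A.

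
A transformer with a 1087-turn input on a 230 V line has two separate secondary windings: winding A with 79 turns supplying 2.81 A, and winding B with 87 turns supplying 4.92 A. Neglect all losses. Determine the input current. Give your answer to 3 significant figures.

I_in ≈ 0.598 A

V_A = 230 × 79/1087 = 16.716 V; V_B = 230 × 87/1087 = 18.408 V.
P_out = V_A I_A + V_B I_B = 16.716×2.81 + 18.408×4.92 = 46.971 + 90.570 = 137.54 W.
Ideal ⇒ P_in = P_out, so I_in = P_out/V_in = 137.54/230 = 0.598 A.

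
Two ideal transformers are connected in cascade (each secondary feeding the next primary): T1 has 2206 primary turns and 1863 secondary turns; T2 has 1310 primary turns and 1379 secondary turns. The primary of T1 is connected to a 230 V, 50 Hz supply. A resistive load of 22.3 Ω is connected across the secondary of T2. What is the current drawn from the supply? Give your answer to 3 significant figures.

After T1: V = 230.00 × 1863/2206 = 194.24 V.
After T2: V = 194.24 × 1379/1310 = 204.47 V.
I_load = 204.47/22.3 = 9.1690 A, so P_out = 204.47 × 9.1690 = 1874.8 W.
All ideal ⇒ P_in = P_out, so I_supply = 1874.8/230 = 8.15 A.

I_supply ≈ 8.15 A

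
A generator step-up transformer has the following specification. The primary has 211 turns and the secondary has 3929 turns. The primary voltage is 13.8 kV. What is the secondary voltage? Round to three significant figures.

V_s ≈ 257000 V

V_s/V_p = N_s/N_p, so V_s = 13800 × 3929/211 = 257000 V.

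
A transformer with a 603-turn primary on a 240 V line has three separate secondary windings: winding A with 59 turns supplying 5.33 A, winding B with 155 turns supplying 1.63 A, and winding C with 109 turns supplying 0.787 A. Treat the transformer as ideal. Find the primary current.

I_p ≈ 1.08 A

V_A = 240 × 59/603 = 23.483 V; V_B = 240 × 155/603 = 61.692 V; V_C = 240 × 109/603 = 43.383 V.
P_out = V_A I_A + V_B I_B + V_C I_C = 23.483×5.33 + 61.692×1.63 + 43.383×0.787 = 125.16 + 100.56 + 34.142 = 259.86 W.
Ideal ⇒ P_in = P_out, so I_p = P_out/V_p = 259.86/240 = 1.08 A.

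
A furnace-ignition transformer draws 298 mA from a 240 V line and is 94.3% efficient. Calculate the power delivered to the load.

P_in = V_p I_p = 240 × 0.298 = 71.520 W.
P_out = η P_in = 0.943 × 71.520 = 67.4 W.

P_out ≈ 67.4 W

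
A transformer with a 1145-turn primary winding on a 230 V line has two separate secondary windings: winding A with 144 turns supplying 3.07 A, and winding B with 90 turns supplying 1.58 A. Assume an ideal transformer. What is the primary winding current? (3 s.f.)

I_p ≈ 0.510 A

V_A = 230 × 144/1145 = 28.926 V; V_B = 230 × 90/1145 = 18.079 V.
P_out = V_A I_A + V_B I_B = 28.926×3.07 + 18.079×1.58 = 88.802 + 28.564 = 117.37 W.
Ideal ⇒ P_in = P_out, so I_p = P_out/V_p = 117.37/230 = 0.510 A.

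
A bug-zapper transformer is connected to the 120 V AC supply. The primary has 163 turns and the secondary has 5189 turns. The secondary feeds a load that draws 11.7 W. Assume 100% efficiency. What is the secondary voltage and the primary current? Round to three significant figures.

V_s ≈ 3820 V, I_p ≈ 0.0975 A

V_s = V_p × N_s/N_p = 120 × 5189/163 = 3820.1 V.
I_s = P/V_s = 11.7/3820.1 = 0.0030627 A.
I_p = I_s × N_s/N_p = 0.0030627 × 5189/163 = 0.0975 A.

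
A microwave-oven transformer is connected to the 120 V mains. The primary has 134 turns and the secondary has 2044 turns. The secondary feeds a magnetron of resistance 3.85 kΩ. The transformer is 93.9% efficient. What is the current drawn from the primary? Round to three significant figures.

V_s = 120 × 2044/134 = 1830.4 V.
I_s = V_s/R = 1830.4/3850 = 0.47544 A.
P_out = V_s I_s = 1830.4 × 0.47544 = 870.27 W.
P_in = P_out/η = 870.27/0.939 = 926.80 W.
I_p = P_in/V_p = 926.80/120 = 7.72 A.

I_p ≈ 7.72 A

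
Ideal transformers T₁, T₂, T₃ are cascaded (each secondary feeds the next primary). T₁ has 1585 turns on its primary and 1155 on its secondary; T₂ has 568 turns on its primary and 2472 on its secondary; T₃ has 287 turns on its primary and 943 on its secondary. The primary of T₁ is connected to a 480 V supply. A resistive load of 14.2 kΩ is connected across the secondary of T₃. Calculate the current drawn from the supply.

Secondary of T₁: V = 480.00 × 1155/1585 = 349.78 V.
Secondary of T₂: V = 349.78 × 2472/568 = 1522.3 V.
Secondary of T₃: V = 1522.3 × 943/287 = 5001.8 V.
I_load = 5001.8/14200 = 0.35224 A, so P_out = 5001.8 × 0.35224 = 1761.8 W.
All ideal ⇒ P_in = P_out, so I_supply = 1761.8/480 = 3.67 A.

I_supply ≈ 3.67 A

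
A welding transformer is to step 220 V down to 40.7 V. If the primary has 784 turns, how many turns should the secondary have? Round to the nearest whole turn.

N_s/N_p = V_s/V_p, so N_s = 784 × 40.7/220 = 145.0 ≈ 145 turns.

N_s = 145 turns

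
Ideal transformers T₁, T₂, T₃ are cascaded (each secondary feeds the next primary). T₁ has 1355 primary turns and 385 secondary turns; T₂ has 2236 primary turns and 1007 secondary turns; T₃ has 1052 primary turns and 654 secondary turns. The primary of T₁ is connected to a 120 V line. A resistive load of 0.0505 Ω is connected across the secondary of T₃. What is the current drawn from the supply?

After T₁: V = 120.00 × 385/1355 = 34.096 V.
After T₂: V = 34.096 × 1007/2236 = 15.355 V.
After T₃: V = 15.355 × 654/1052 = 9.5460 V.
I_load = 9.5460/0.0505 = 189.03 A, so P_out = 9.5460 × 189.03 = 1804.5 W.
All ideal ⇒ P_in = P_out, so I_supply = 1804.5/120 = 15.0 A.

I_supply ≈ 15.0 A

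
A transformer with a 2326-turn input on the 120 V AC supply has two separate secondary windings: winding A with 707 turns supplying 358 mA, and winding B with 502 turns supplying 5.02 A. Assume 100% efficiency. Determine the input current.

I_in ≈ 1.19 A

V_A = 120 × 707/2326 = 36.475 V; V_B = 120 × 502/2326 = 25.899 V.
P_out = V_A I_A + V_B I_B = 36.475×0.358 + 25.899×5.02 = 13.058 + 130.01 = 143.07 W.
Ideal ⇒ P_in = P_out, so I_in = P_out/V_in = 143.07/120 = 1.19 A.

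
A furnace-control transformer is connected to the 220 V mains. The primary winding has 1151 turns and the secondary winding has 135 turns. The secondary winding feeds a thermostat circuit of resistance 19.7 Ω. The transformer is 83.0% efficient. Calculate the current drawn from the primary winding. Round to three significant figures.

V_s = 220 × 135/1151 = 25.804 V.
I_s = V_s/R = 25.804/19.7 = 1.3098 A.
P_out = V_s I_s = 25.804 × 1.3098 = 33.798 W.
P_in = P_out/η = 33.798/0.830 = 40.721 W.
I_p = P_in/V_p = 40.721/220 = 0.185 A.

I_p ≈ 0.185 A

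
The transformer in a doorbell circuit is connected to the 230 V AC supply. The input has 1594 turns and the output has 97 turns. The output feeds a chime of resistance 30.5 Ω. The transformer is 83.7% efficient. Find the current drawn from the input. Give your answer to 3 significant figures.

I_in ≈ 0.0334 A

V_out = 230 × 97/1594 = 13.996 V.
I_out = V_out/R = 13.996/30.5 = 0.45889 A.
P_out = V_out I_out = 13.996 × 0.45889 = 6.4228 W.
P_in = P_out/η = 6.4228/0.837 = 7.6736 W.
I_in = P_in/V_in = 7.6736/230 = 0.0334 A.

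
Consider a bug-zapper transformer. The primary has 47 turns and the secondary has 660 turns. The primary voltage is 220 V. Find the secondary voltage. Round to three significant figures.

V_s/V_p = N_s/N_p, so V_s = 220 × 660/47 = 3090 V.

V_s ≈ 3090 V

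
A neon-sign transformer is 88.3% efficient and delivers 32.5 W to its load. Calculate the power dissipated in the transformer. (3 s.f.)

P_in = P_out/η = 32.5/0.883 = 36.8063 W.
P_loss = P_in − P_out = 36.8063 − 32.5 = 4.31 W.

P_loss ≈ 4.31 W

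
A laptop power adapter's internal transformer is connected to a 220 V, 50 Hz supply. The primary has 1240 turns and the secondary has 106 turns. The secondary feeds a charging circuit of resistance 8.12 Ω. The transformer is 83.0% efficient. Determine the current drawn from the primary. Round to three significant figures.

I_p ≈ 0.239 A

V_s = 220 × 106/1240 = 18.806 V.
I_s = V_s/R = 18.806/8.12 = 2.3161 A.
P_out = V_s I_s = 18.806 × 2.3161 = 43.557 W.
P_in = P_out/η = 43.557/0.830 = 52.478 W.
I_p = P_in/V_p = 52.478/220 = 0.239 A.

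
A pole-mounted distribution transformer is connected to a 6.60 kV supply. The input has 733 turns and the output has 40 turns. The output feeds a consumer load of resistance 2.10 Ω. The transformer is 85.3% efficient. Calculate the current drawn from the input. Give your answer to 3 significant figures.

I_in ≈ 11.0 A

V_out = 6600 × 40/733 = 360.16 V.
I_out = V_out/R = 360.16/2.10 = 171.51 A.
P_out = V_out I_out = 360.16 × 171.51 = 61770 W.
P_in = P_out/η = 61770/0.853 = 72416 W.
I_in = P_in/V_in = 72416/6600 = 11.0 A.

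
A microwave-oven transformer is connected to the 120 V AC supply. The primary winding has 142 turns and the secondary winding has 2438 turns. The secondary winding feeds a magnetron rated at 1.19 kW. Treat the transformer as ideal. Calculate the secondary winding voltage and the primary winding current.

V_s = V_p × N_s/N_p = 120 × 2438/142 = 2060.3 V.
I_s = P/V_s = 1190/2060.3 = 0.57759 A.
I_p = I_s × N_s/N_p = 0.57759 × 2438/142 = 9.92 A.

V_s ≈ 2060 V, I_p ≈ 9.92 A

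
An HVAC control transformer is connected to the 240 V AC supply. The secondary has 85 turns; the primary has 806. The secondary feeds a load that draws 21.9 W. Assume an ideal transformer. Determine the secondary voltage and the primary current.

V_s = V_p × N_s/N_p = 240 × 85/806 = 25.310 V.
I_s = P/V_s = 21.9/25.310 = 0.86526 A.
I_p = I_s × N_s/N_p = 0.86526 × 85/806 = 0.0912 A.

V_s ≈ 25.3 V, I_p ≈ 0.0912 A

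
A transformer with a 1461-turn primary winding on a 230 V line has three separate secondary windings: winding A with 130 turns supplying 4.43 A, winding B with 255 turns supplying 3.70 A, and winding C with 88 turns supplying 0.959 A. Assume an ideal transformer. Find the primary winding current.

V_A = 230 × 130/1461 = 20.465 V; V_B = 230 × 255/1461 = 40.144 V; V_C = 230 × 88/1461 = 13.854 V.
P_out = V_A I_A + V_B I_B + V_C I_C = 20.465×4.43 + 40.144×3.70 + 13.854×0.959 = 90.662 + 148.53 + 13.286 = 252.48 W.
Ideal ⇒ P_in = P_out, so I_p = P_out/V_p = 252.48/230 = 1.10 A.

I_p ≈ 1.10 A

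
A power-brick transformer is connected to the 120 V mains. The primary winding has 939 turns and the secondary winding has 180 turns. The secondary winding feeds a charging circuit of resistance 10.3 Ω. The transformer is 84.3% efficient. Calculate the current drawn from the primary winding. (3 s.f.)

I_p ≈ 0.508 A

V_s = 120 × 180/939 = 23.003 V.
I_s = V_s/R = 23.003/10.3 = 2.2333 A.
P_out = V_s I_s = 23.003 × 2.2333 = 51.373 W.
P_in = P_out/η = 51.373/0.843 = 60.941 W.
I_p = P_in/V_p = 60.941/120 = 0.508 A.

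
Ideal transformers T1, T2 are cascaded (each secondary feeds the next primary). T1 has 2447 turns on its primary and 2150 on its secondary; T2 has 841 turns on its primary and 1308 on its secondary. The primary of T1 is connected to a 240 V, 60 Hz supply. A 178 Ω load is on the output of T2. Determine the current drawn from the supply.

I_supply ≈ 2.52 A

Secondary of T1: V = 240.00 × 2150/2447 = 210.87 V.
Secondary of T2: V = 210.87 × 1308/841 = 327.96 V.
I_load = 327.96/178 = 1.8425 A, so P_out = 327.96 × 1.8425 = 604.28 W.
All ideal ⇒ P_in = P_out, so I_supply = 604.28/240 = 2.52 A.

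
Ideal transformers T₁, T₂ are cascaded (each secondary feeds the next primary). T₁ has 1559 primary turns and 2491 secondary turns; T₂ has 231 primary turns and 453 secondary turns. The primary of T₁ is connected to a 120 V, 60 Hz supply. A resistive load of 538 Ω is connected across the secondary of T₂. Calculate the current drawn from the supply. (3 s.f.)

After T₁: V = 120.00 × 2491/1559 = 191.74 V.
After T₂: V = 191.74 × 453/231 = 376.01 V.
I_load = 376.01/538 = 0.69890 A, so P_out = 376.01 × 0.69890 = 262.79 W.
All ideal ⇒ P_in = P_out, so I_supply = 262.79/120 = 2.19 A.

I_supply ≈ 2.19 A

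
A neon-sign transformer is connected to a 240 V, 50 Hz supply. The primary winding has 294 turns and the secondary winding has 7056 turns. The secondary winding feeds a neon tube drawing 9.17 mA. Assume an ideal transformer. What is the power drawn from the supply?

P ≈ 52.8 W

I_p = I_s × N_s/N_p = 0.00917 × 7056/294 = 0.22008 A.
P = V_p I_p = 240 × 0.22008 = 52.8 W.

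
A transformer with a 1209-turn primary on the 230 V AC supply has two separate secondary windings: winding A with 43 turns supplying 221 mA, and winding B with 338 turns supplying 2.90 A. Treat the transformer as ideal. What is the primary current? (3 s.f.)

I_p ≈ 0.819 A

V_A = 230 × 43/1209 = 8.1803 V; V_B = 230 × 338/1209 = 64.301 V.
P_out = V_A I_A + V_B I_B = 8.1803×0.221 + 64.301×2.90 = 1.8078 + 186.47 = 188.28 W.
Ideal ⇒ P_in = P_out, so I_p = P_out/V_p = 188.28/230 = 0.819 A.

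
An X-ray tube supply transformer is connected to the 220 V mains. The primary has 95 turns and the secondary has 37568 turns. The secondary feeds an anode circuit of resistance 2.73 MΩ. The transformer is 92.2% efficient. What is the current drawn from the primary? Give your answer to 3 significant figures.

I_p ≈ 13.7 A

V_s = 220 × 37568/95 = 87000 V.
I_s = V_s/R = 87000/(2.73×10^6) = 0.031868 A.
P_out = V_s I_s = 87000 × 0.031868 = 2772.5 W.
P_in = P_out/η = 2772.5/0.922 = 3007.1 W.
I_p = P_in/V_p = 3007.1/220 = 13.7 A.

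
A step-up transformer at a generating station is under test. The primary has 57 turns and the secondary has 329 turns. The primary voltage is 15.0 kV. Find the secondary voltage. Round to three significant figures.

V_s ≈ 86600 V

V_s/V_p = N_s/N_p, so V_s = 15000 × 329/57 = 86600 V.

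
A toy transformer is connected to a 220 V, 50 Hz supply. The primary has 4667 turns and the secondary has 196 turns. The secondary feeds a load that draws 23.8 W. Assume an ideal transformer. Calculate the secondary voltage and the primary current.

V_s ≈ 9.24 V, I_p ≈ 0.108 A

V_s = V_p × N_s/N_p = 220 × 196/4667 = 9.2393 V.
I_s = P/V_s = 23.8/9.2393 = 2.5759 A.
I_p = I_s × N_s/N_p = 2.5759 × 196/4667 = 0.108 A.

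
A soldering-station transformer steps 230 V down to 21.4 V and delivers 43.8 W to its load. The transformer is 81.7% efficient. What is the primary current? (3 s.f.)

I_p ≈ 0.233 A

P_in = P_out/η = 43.8/0.817 = 53.611 W.
I_p = P_in/V_p = 53.611/230 = 0.233 A.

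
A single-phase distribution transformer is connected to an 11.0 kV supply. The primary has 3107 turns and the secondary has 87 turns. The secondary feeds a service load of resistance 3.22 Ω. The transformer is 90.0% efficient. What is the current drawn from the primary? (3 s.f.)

I_p ≈ 2.98 A

V_s = 11000 × 87/3107 = 308.01 V.
I_s = V_s/R = 308.01/3.22 = 95.657 A.
P_out = V_s I_s = 308.01 × 95.657 = 29464 W.
P_in = P_out/η = 29464/0.900 = 32737 W.
I_p = P_in/V_p = 32737/11000 = 2.98 A.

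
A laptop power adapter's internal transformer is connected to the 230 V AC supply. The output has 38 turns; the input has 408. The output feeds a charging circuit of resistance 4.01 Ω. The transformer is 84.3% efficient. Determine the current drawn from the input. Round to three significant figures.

V_out = 230 × 38/408 = 21.422 V.
I_out = V_out/R = 21.422/4.01 = 5.3420 A.
P_out = V_out I_out = 21.422 × 5.3420 = 114.43 W.
P_in = P_out/η = 114.43/0.843 = 135.75 W.
I_in = P_in/V_in = 135.75/230 = 0.590 A.

I_in ≈ 0.590 A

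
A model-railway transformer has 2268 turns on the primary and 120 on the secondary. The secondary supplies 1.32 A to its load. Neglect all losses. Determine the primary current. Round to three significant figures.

For an ideal transformer I_p/I_s = N_s/N_p, so I_p = 1.32 × 120/2268 = 0.0698 A.

I_p ≈ 0.0698 A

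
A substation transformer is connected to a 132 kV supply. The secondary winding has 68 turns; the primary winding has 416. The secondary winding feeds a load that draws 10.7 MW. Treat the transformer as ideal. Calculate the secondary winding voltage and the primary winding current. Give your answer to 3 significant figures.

V_s = V_p × N_s/N_p = 132000 × 68/416 = 21577 V.
I_s = P/V_s = 1.07×10^7/21577 = 495.90 A.
I_p = I_s × N_s/N_p = 495.90 × 68/416 = 81.1 A.

V_s ≈ 21600 V, I_p ≈ 81.1 A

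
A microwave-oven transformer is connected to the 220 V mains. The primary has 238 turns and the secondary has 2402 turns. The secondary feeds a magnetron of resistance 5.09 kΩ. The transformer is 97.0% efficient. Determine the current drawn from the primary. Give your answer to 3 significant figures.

V_s = 220 × 2402/238 = 2220.3 V.
I_s = V_s/R = 2220.3/5090 = 0.43622 A.
P_out = V_s I_s = 2220.3 × 0.43622 = 968.54 W.
P_in = P_out/η = 968.54/0.970 = 998.50 W.
I_p = P_in/V_p = 998.50/220 = 4.54 A.

I_p ≈ 4.54 A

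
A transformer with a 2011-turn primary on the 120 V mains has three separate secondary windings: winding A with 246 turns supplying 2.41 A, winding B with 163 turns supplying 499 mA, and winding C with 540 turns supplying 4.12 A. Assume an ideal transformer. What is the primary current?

V_A = 120 × 246/2011 = 14.679 V; V_B = 120 × 163/2011 = 9.7265 V; V_C = 120 × 540/2011 = 32.223 V.
P_out = V_A I_A + V_B I_B + V_C I_C = 14.679×2.41 + 9.7265×0.499 + 32.223×4.12 = 35.377 + 4.8535 + 132.76 = 172.99 W.
Ideal ⇒ P_in = P_out, so I_p = P_out/V_p = 172.99/120 = 1.44 A.

I_p ≈ 1.44 A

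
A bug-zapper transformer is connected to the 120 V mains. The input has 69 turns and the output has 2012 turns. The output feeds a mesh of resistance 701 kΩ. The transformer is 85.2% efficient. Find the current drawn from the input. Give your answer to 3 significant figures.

I_in ≈ 0.171 A

V_out = 120 × 2012/69 = 3499.1 V.
I_out = V_out/R = 3499.1/701000 = 0.0049916 A.
P_out = V_out I_out = 3499.1 × 0.0049916 = 17.466 W.
P_in = P_out/η = 17.466/0.852 = 20.500 W.
I_in = P_in/V_in = 20.500/120 = 0.171 A.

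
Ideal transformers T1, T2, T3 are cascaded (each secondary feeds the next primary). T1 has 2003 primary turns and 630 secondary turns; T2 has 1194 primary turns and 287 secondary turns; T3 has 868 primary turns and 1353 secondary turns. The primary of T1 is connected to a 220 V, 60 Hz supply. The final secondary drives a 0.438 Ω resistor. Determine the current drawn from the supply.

After T1: V = 220.00 × 630/2003 = 69.196 V.
After T2: V = 69.196 × 287/1194 = 16.633 V.
After T3: V = 16.633 × 1353/868 = 25.926 V.
I_load = 25.926/0.438 = 59.192 A, so P_out = 25.926 × 59.192 = 1534.6 W.
All ideal ⇒ P_in = P_out, so I_supply = 1534.6/220 = 6.98 A.

I_supply ≈ 6.98 A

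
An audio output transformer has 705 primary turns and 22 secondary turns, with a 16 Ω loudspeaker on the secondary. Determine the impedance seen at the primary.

Z_p ≈ 16400 Ω

Z_p = (N_p/N_s)² × Z_s = (705/22)² × 16 = 16400 Ω.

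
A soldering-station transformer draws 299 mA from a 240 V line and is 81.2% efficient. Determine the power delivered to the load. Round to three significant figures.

P_in = V_p I_p = 240 × 0.299 = 71.760 W.
P_out = η P_in = 0.812 × 71.760 = 58.3 W.

P_out ≈ 58.3 W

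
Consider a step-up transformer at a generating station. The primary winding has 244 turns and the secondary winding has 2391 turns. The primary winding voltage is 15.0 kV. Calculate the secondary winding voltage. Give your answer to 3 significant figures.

V_s/V_p = N_s/N_p, so V_s = 15000 × 2391/244 = 147000 V.

V_s ≈ 147000 V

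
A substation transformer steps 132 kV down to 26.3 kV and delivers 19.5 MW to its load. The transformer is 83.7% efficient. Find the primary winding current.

I_p ≈ 176 A

P_in = P_out/η = 1.95×10^7/0.837 = 2.3297×10^7 W.
I_p = P_in/V_p = 2.3297×10^7/132000 = 176 A.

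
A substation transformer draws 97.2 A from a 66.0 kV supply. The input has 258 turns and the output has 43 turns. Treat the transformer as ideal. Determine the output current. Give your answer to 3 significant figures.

I_out/I_in = N_in/N_out, so I_out = 97.2 × 258/43 = 583 A.

I_out ≈ 583 A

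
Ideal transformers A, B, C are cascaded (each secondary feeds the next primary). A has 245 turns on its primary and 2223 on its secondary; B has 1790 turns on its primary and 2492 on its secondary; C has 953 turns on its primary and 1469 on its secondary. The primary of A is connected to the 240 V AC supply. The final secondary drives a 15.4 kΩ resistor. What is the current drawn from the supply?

Secondary of A: V = 240.00 × 2223/245 = 2177.6 V.
Secondary of B: V = 2177.6 × 2492/1790 = 3031.7 V.
Secondary of C: V = 3031.7 × 1469/953 = 4673.1 V.
I_load = 4673.1/15400 = 0.30345 A, so P_out = 4673.1 × 0.30345 = 1418.1 W.
All ideal ⇒ P_in = P_out, so I_supply = 1418.1/240 = 5.91 A.

I_supply ≈ 5.91 A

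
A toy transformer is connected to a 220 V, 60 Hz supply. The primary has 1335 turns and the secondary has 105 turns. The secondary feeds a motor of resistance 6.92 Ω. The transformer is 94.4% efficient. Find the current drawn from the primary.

I_p ≈ 0.208 A

V_s = 220 × 105/1335 = 17.303 V.
I_s = V_s/R = 17.303/6.92 = 2.5005 A.
P_out = V_s I_s = 17.303 × 2.5005 = 43.267 W.
P_in = P_out/η = 43.267/0.944 = 45.834 W.
I_p = P_in/V_p = 45.834/220 = 0.208 A.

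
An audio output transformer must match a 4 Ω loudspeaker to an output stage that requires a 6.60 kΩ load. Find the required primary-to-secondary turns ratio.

Z_p/Z_s = (N_p/N_s)², so N_p/N_s = √(6600/4) = √1650 = 40.6.

N_p/N_s ≈ 40.6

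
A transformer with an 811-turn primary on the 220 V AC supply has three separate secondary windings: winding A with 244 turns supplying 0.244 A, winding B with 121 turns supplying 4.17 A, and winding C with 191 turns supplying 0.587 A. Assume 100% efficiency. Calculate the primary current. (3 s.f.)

V_A = 220 × 244/811 = 66.190 V; V_B = 220 × 121/811 = 32.824 V; V_C = 220 × 191/811 = 51.813 V.
P_out = V_A I_A + V_B I_B + V_C I_C = 66.190×0.244 + 32.824×4.17 + 51.813×0.587 = 16.150 + 136.87 + 30.414 = 183.44 W.
Ideal ⇒ P_in = P_out, so I_p = P_out/V_p = 183.44/220 = 0.834 A.

I_p ≈ 0.834 A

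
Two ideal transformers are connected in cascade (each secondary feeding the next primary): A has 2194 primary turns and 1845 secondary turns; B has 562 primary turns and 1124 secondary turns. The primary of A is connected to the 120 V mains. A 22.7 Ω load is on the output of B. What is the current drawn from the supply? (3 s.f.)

Secondary of A: V = 120.00 × 1845/2194 = 100.91 V.
Secondary of B: V = 100.91 × 1124/562 = 201.82 V.
I_load = 201.82/22.7 = 8.8909 A, so P_out = 201.82 × 8.8909 = 1794.4 W.
All ideal ⇒ P_in = P_out, so I_supply = 1794.4/120 = 15.0 A.

I_supply ≈ 15.0 A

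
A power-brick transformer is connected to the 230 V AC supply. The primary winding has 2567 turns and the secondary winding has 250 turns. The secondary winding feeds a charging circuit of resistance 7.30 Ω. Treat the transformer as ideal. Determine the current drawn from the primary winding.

I_p ≈ 0.299 A

V_s = V_p × N_s/N_p = 230 × 250/2567 = 22.400 V.
I_s = V_s/R = 22.400/7.30 = 3.0685 A.
For an ideal transformer I_p N_p = I_s N_s, so I_p = 3.0685 × 250/2567 = 0.299 A.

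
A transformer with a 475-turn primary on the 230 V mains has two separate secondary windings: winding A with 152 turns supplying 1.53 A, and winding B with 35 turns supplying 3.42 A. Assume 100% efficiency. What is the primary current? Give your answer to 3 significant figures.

I_p ≈ 0.742 A

V_A = 230 × 152/475 = 73.600 V; V_B = 230 × 35/475 = 16.947 V.
P_out = V_A I_A + V_B I_B = 73.600×1.53 + 16.947×3.42 = 112.61 + 57.960 = 170.57 W.
Ideal ⇒ P_in = P_out, so I_p = P_out/V_p = 170.57/230 = 0.742 A.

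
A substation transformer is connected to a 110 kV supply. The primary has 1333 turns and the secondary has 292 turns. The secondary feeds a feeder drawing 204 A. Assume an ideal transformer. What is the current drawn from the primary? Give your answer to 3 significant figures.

For an ideal transformer I_p N_p = I_s N_s, so I_p = 204 × 292/1333 = 44.7 A.

I_p ≈ 44.7 A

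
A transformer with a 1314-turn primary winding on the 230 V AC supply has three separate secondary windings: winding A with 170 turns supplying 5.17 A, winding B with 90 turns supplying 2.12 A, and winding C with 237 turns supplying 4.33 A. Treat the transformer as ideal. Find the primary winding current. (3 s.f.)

I_p ≈ 1.60 A

V_A = 230 × 170/1314 = 29.756 V; V_B = 230 × 90/1314 = 15.753 V; V_C = 230 × 237/1314 = 41.484 V.
P_out = V_A I_A + V_B I_B + V_C I_C = 29.756×5.17 + 15.753×2.12 + 41.484×4.33 = 153.84 + 33.397 + 179.63 = 366.86 W.
Ideal ⇒ P_in = P_out, so I_p = P_out/V_p = 366.86/230 = 1.60 A.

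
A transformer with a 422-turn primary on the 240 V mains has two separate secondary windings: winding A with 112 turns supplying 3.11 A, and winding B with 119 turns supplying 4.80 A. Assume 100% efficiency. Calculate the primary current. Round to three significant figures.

I_p ≈ 2.18 A

V_A = 240 × 112/422 = 63.697 V; V_B = 240 × 119/422 = 67.678 V.
P_out = V_A I_A + V_B I_B = 63.697×3.11 + 67.678×4.80 = 198.10 + 324.85 = 522.95 W.
Ideal ⇒ P_in = P_out, so I_p = P_out/V_p = 522.95/240 = 2.18 A.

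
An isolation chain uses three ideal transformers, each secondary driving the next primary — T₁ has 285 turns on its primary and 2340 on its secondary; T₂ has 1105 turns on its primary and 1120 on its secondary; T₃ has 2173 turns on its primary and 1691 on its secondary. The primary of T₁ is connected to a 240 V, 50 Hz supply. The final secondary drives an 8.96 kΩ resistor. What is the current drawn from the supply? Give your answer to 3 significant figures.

I_supply ≈ 1.12 A

After T₁: V = 240.00 × 2340/285 = 1970.5 V.
After T₂: V = 1970.5 × 1120/1105 = 1997.3 V.
After T₃: V = 1997.3 × 1691/2173 = 1554.3 V.
I_load = 1554.3/8960 = 0.17347 A, so P_out = 1554.3 × 0.17347 = 269.61 W.
All ideal ⇒ P_in = P_out, so I_supply = 269.61/240 = 1.12 A.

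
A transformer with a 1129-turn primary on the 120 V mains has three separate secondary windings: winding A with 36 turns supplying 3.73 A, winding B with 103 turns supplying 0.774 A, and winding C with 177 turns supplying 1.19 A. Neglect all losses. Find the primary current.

V_A = 120 × 36/1129 = 3.8264 V; V_B = 120 × 103/1129 = 10.948 V; V_C = 120 × 177/1129 = 18.813 V.
P_out = V_A I_A + V_B I_B + V_C I_C = 3.8264×3.73 + 10.948×0.774 + 18.813×1.19 = 14.272 + 8.4736 + 22.388 = 45.134 W.
Ideal ⇒ P_in = P_out, so I_p = P_out/V_p = 45.134/120 = 0.376 A.

I_p ≈ 0.376 A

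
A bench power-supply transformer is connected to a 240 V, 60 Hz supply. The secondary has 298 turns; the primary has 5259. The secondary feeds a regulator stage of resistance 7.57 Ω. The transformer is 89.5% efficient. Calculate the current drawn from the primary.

V_s = 240 × 298/5259 = 13.600 V.
I_s = V_s/R = 13.600/7.57 = 1.7965 A.
P_out = V_s I_s = 13.600 × 1.7965 = 24.432 W.
P_in = P_out/η = 24.432/0.895 = 27.298 W.
I_p = P_in/V_p = 27.298/240 = 0.114 A.

I_p ≈ 0.114 A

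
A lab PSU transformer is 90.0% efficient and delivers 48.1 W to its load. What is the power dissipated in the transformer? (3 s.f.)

P_loss ≈ 5.34 W

P_in = P_out/η = 48.1/0.900 = 53.4444 W.
P_loss = P_in − P_out = 53.4444 − 48.1 = 5.34 W.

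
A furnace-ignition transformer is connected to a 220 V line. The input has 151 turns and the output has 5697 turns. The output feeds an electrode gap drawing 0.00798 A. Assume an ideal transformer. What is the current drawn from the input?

I_in ≈ 0.301 A

For an ideal transformer I_in N_in = I_out N_out, so I_in = 0.00798 × 5697/151 = 0.301 A.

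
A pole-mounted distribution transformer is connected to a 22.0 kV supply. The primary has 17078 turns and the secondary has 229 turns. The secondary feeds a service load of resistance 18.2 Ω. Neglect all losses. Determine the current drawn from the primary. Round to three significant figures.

V_s = V_p × N_s/N_p = 22000 × 229/17078 = 295.00 V.
I_s = V_s/R = 295.00/18.2 = 16.209 A.
For an ideal transformer I_p N_p = I_s N_s, so I_p = 16.209 × 229/17078 = 0.217 A.

I_p ≈ 0.217 A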